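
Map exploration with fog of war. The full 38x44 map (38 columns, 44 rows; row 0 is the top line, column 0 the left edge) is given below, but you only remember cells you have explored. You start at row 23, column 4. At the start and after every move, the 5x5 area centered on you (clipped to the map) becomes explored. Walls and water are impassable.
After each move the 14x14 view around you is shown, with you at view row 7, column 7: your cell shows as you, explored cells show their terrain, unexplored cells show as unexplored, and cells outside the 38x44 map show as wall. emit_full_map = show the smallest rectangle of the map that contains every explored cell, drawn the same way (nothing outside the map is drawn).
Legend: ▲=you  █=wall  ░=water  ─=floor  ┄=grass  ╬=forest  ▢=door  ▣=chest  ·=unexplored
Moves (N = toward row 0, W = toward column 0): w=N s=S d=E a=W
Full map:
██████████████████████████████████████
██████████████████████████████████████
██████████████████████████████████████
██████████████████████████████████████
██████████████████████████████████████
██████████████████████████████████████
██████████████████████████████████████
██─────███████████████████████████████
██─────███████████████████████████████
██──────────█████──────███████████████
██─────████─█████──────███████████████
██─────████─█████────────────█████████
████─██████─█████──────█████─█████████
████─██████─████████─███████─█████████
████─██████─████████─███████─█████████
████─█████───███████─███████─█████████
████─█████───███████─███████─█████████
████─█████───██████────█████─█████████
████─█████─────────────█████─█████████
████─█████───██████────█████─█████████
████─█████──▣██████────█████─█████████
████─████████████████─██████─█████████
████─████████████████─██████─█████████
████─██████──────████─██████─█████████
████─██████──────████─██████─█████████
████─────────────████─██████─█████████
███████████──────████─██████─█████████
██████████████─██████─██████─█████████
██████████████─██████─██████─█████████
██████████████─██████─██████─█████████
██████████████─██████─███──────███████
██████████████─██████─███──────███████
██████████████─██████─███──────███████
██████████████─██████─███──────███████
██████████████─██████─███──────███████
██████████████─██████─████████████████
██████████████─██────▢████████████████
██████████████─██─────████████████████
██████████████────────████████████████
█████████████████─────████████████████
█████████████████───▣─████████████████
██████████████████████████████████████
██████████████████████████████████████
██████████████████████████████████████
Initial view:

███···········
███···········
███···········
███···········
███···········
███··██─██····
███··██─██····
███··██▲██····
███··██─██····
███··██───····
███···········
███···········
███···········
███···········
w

███···········
███···········
███···········
███···········
███···········
███··██─██····
███··██─██····
███··██▲██····
███··██─██····
███··██─██····
███··██───····
███···········
███···········
███···········

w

███···········
███···········
███···········
███···········
███···········
███··██─██····
███··██─██····
███··██▲██····
███··██─██····
███··██─██····
███··██─██····
███··██───····
███···········
███···········

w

███···········
███···········
███···········
███···········
███···········
███··██─██····
███··██─██····
███··██▲██····
███··██─██····
███··██─██····
███··██─██····
███··██─██····
███··██───····
███···········

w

███···········
███···········
███···········
███···········
███···········
███··██─██····
███··██─██····
███··██▲██····
███··██─██····
███··██─██····
███··██─██····
███··██─██····
███··██─██····
███··██───····

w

███···········
███···········
███···········
███···········
███···········
███··██─██····
███··██─██····
███··██▲██····
███··██─██····
███··██─██····
███··██─██····
███··██─██····
███··██─██····
███··██─██····

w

███···········
███···········
███···········
███···········
███···········
███··██─██····
███··██─██····
███··██▲██····
███··██─██····
███··██─██····
███··██─██····
███··██─██····
███··██─██····
███··██─██····

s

███···········
███···········
███···········
███···········
███··██─██····
███··██─██····
███··██─██····
███··██▲██····
███··██─██····
███··██─██····
███··██─██····
███··██─██····
███··██─██····
███··██─██····


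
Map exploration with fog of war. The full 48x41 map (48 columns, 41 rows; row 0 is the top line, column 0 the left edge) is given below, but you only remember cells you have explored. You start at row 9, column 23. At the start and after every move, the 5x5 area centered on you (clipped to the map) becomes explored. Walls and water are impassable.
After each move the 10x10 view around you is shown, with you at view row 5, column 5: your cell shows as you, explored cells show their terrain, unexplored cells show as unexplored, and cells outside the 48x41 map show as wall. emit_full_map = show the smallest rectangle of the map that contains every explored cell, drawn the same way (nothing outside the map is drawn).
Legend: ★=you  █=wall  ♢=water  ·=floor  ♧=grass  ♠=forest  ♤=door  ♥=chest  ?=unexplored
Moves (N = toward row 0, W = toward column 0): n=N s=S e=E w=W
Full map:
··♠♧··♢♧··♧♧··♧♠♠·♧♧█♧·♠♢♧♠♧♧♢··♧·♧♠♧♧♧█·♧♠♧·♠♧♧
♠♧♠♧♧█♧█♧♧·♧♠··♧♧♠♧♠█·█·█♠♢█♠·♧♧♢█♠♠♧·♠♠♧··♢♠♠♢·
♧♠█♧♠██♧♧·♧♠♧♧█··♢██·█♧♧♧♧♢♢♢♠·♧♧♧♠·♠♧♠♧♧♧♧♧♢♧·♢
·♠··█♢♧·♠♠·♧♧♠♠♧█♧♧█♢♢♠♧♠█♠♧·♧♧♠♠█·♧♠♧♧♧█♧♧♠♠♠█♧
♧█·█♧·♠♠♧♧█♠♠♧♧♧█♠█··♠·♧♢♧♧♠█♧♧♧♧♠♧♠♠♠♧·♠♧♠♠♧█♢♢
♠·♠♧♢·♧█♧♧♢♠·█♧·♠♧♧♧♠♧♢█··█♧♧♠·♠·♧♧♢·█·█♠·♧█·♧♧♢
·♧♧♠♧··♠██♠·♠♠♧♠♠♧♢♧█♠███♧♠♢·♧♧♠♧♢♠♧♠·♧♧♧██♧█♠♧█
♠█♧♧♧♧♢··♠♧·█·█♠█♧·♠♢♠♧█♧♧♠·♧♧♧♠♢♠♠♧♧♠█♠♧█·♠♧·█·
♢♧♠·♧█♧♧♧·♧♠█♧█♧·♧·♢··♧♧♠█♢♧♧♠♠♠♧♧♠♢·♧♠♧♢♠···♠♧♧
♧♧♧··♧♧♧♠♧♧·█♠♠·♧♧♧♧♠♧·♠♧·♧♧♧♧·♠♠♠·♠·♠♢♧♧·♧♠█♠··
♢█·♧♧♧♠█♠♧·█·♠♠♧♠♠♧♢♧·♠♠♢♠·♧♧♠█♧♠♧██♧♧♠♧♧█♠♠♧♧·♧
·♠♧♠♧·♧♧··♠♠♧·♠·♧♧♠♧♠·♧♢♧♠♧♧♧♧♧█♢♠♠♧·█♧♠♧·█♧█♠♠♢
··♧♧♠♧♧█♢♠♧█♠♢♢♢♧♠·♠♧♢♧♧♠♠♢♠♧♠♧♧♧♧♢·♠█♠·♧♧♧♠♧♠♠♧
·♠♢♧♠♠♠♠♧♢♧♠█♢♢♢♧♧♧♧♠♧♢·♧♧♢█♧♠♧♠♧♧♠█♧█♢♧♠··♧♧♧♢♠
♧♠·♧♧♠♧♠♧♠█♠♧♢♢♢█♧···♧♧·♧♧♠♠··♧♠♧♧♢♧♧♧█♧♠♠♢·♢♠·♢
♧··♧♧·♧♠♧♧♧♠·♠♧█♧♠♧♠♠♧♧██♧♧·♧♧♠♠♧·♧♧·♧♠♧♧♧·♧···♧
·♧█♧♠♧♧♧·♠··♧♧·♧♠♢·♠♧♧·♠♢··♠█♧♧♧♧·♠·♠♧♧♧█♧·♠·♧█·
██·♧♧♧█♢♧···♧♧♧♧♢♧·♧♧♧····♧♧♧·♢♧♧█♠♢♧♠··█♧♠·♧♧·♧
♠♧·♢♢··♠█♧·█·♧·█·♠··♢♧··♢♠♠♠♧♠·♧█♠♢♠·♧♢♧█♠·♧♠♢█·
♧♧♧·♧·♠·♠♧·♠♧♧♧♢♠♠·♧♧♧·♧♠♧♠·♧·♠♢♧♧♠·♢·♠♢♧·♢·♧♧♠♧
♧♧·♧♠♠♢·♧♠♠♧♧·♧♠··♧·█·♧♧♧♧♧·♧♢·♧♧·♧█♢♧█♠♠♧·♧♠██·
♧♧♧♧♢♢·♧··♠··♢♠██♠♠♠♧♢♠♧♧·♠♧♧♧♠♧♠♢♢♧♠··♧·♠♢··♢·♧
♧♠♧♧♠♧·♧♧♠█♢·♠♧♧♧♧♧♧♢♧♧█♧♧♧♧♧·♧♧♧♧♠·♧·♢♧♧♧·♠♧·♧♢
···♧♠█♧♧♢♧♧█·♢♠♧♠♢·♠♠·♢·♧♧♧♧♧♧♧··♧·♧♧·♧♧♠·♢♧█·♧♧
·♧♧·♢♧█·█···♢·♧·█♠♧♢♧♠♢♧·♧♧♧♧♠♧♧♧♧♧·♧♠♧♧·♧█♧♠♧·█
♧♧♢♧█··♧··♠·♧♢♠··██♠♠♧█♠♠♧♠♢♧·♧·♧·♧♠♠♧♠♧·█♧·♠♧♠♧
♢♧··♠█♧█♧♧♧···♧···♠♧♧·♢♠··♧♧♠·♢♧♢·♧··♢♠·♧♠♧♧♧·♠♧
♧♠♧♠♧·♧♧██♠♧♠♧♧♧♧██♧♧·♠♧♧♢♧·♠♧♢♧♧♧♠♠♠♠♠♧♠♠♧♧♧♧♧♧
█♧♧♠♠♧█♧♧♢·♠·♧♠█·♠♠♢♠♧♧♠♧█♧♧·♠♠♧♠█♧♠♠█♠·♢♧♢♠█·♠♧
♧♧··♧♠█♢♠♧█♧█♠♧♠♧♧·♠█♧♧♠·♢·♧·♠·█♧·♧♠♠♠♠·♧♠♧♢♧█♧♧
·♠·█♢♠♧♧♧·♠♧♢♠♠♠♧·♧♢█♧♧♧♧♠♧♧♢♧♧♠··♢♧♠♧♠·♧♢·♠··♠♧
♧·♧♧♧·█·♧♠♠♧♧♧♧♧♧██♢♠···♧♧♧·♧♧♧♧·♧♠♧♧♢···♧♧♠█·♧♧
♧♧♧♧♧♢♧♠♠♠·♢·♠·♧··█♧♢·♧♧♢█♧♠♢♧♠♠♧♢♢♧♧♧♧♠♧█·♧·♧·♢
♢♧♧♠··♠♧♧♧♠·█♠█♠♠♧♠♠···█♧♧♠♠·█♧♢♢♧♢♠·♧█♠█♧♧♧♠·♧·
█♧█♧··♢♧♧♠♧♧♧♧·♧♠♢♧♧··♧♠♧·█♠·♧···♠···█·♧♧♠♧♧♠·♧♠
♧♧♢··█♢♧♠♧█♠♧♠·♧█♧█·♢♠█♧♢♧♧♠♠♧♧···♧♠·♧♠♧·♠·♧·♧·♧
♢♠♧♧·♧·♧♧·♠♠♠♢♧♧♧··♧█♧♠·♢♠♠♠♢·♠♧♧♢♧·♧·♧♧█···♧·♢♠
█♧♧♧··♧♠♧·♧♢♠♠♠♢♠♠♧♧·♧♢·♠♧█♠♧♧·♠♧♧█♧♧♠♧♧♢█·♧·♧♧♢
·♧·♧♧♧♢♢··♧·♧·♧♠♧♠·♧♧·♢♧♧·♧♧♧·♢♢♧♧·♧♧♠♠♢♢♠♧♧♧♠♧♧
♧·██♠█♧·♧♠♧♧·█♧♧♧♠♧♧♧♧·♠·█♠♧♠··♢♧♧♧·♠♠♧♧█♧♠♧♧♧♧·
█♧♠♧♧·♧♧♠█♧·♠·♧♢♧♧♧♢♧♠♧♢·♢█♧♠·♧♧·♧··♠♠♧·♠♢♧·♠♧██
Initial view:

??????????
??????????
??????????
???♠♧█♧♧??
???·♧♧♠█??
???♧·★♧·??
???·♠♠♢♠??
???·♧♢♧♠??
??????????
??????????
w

??????????
??????????
??????????
???♢♠♧█♧♧?
???··♧♧♠█?
???♠♧★♠♧·?
???♧·♠♠♢♠?
???♠·♧♢♧♠?
??????????
??????????

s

??????????
??????????
???♢♠♧█♧♧?
???··♧♧♠█?
???♠♧·♠♧·?
???♧·★♠♢♠?
???♠·♧♢♧♠?
???♧♢♧♧♠??
??????????
??????????

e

??????????
??????????
??♢♠♧█♧♧??
??··♧♧♠█??
??♠♧·♠♧·??
??♧·♠★♢♠??
??♠·♧♢♧♠??
??♧♢♧♧♠♠??
??????????
??????????

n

??????????
??????????
??????????
??♢♠♧█♧♧??
??··♧♧♠█??
??♠♧·★♧·??
??♧·♠♠♢♠??
??♠·♧♢♧♠??
??♧♢♧♧♠♠??
??????????

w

??????????
??????????
??????????
???♢♠♧█♧♧?
???··♧♧♠█?
???♠♧★♠♧·?
???♧·♠♠♢♠?
???♠·♧♢♧♠?
???♧♢♧♧♠♠?
??????????

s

??????????
??????????
???♢♠♧█♧♧?
???··♧♧♠█?
???♠♧·♠♧·?
???♧·★♠♢♠?
???♠·♧♢♧♠?
???♧♢♧♧♠♠?
??????????
??????????

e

??????????
??????????
??♢♠♧█♧♧??
??··♧♧♠█??
??♠♧·♠♧·??
??♧·♠★♢♠??
??♠·♧♢♧♠??
??♧♢♧♧♠♠??
??????????
??????????

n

??????????
??????????
??????????
??♢♠♧█♧♧??
??··♧♧♠█??
??♠♧·★♧·??
??♧·♠♠♢♠??
??♠·♧♢♧♠??
??♧♢♧♧♠♠??
??????????

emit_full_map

♢♠♧█♧♧
··♧♧♠█
♠♧·★♧·
♧·♠♠♢♠
♠·♧♢♧♠
♧♢♧♧♠♠

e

??????????
??????????
??????????
?♢♠♧█♧♧♠??
?··♧♧♠█♢??
?♠♧·♠★·♧??
?♧·♠♠♢♠·??
?♠·♧♢♧♠♧??
?♧♢♧♧♠♠???
??????????

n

??????????
??????????
??????????
???███♧♠??
?♢♠♧█♧♧♠??
?··♧♧★█♢??
?♠♧·♠♧·♧??
?♧·♠♠♢♠·??
?♠·♧♢♧♠♧??
?♧♢♧♧♠♠???

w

??????????
??????????
??????????
???♠███♧♠?
??♢♠♧█♧♧♠?
??··♧★♠█♢?
??♠♧·♠♧·♧?
??♧·♠♠♢♠·?
??♠·♧♢♧♠♧?
??♧♢♧♧♠♠??

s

??????????
??????????
???♠███♧♠?
??♢♠♧█♧♧♠?
??··♧♧♠█♢?
??♠♧·★♧·♧?
??♧·♠♠♢♠·?
??♠·♧♢♧♠♧?
??♧♢♧♧♠♠??
??????????

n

??????????
??????????
??????????
???♠███♧♠?
??♢♠♧█♧♧♠?
??··♧★♠█♢?
??♠♧·♠♧·♧?
??♧·♠♠♢♠·?
??♠·♧♢♧♠♧?
??♧♢♧♧♠♠??

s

??????????
??????????
???♠███♧♠?
??♢♠♧█♧♧♠?
??··♧♧♠█♢?
??♠♧·★♧·♧?
??♧·♠♠♢♠·?
??♠·♧♢♧♠♧?
??♧♢♧♧♠♠??
??????????

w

??????????
??????????
????♠███♧♠
???♢♠♧█♧♧♠
???··♧♧♠█♢
???♠♧★♠♧·♧
???♧·♠♠♢♠·
???♠·♧♢♧♠♧
???♧♢♧♧♠♠?
??????????

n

??????????
??????????
??????????
???█♠███♧♠
???♢♠♧█♧♧♠
???··★♧♠█♢
???♠♧·♠♧·♧
???♧·♠♠♢♠·
???♠·♧♢♧♠♧
???♧♢♧♧♠♠?

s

??????????
??????????
???█♠███♧♠
???♢♠♧█♧♧♠
???··♧♧♠█♢
???♠♧★♠♧·♧
???♧·♠♠♢♠·
???♠·♧♢♧♠♧
???♧♢♧♧♠♠?
??????????

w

??????????
??????????
????█♠███♧
???♠♢♠♧█♧♧
???♢··♧♧♠█
???♧♠★·♠♧·
???♢♧·♠♠♢♠
???♧♠·♧♢♧♠
????♧♢♧♧♠♠
??????????

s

??????????
????█♠███♧
???♠♢♠♧█♧♧
???♢··♧♧♠█
???♧♠♧·♠♧·
???♢♧★♠♠♢♠
???♧♠·♧♢♧♠
???♠♧♢♧♧♠♠
??????????
??????????

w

??????????
?????█♠███
????♠♢♠♧█♧
???·♢··♧♧♠
???♧♧♠♧·♠♧
???♧♢★·♠♠♢
???♠♧♠·♧♢♧
???·♠♧♢♧♧♠
??????????
??????????

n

??????????
??????????
?????█♠███
???·♠♢♠♧█♧
???·♢··♧♧♠
???♧♧★♧·♠♧
???♧♢♧·♠♠♢
???♠♧♠·♧♢♧
???·♠♧♢♧♧♠
??????????

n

??????????
??????????
??????????
???♢♧█♠███
???·♠♢♠♧█♧
???·♢★·♧♧♠
???♧♧♠♧·♠♧
???♧♢♧·♠♠♢
???♠♧♠·♧♢♧
???·♠♧♢♧♧♠

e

??????????
??????????
??????????
??♢♧█♠███♧
??·♠♢♠♧█♧♧
??·♢·★♧♧♠█
??♧♧♠♧·♠♧·
??♧♢♧·♠♠♢♠
??♠♧♠·♧♢♧♠
??·♠♧♢♧♧♠♠

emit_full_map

♢♧█♠███♧♠
·♠♢♠♧█♧♧♠
·♢·★♧♧♠█♢
♧♧♠♧·♠♧·♧
♧♢♧·♠♠♢♠·
♠♧♠·♧♢♧♠♧
·♠♧♢♧♧♠♠?

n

??????????
??????????
??????????
???♧♠♧♢█??
??♢♧█♠███♧
??·♠♢★♧█♧♧
??·♢··♧♧♠█
??♧♧♠♧·♠♧·
??♧♢♧·♠♠♢♠
??♠♧♠·♧♢♧♠

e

??????????
??????????
??????????
??♧♠♧♢█·??
?♢♧█♠███♧♠
?·♠♢♠★█♧♧♠
?·♢··♧♧♠█♢
?♧♧♠♧·♠♧·♧
?♧♢♧·♠♠♢♠·
?♠♧♠·♧♢♧♠♧

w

??????????
??????????
??????????
???♧♠♧♢█·?
??♢♧█♠███♧
??·♠♢★♧█♧♧
??·♢··♧♧♠█
??♧♧♠♧·♠♧·
??♧♢♧·♠♠♢♠
??♠♧♠·♧♢♧♠

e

??????????
??????????
??????????
??♧♠♧♢█·??
?♢♧█♠███♧♠
?·♠♢♠★█♧♧♠
?·♢··♧♧♠█♢
?♧♧♠♧·♠♧·♧
?♧♢♧·♠♠♢♠·
?♠♧♠·♧♢♧♠♧

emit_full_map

?♧♠♧♢█·??
♢♧█♠███♧♠
·♠♢♠★█♧♧♠
·♢··♧♧♠█♢
♧♧♠♧·♠♧·♧
♧♢♧·♠♠♢♠·
♠♧♠·♧♢♧♠♧
·♠♧♢♧♧♠♠?


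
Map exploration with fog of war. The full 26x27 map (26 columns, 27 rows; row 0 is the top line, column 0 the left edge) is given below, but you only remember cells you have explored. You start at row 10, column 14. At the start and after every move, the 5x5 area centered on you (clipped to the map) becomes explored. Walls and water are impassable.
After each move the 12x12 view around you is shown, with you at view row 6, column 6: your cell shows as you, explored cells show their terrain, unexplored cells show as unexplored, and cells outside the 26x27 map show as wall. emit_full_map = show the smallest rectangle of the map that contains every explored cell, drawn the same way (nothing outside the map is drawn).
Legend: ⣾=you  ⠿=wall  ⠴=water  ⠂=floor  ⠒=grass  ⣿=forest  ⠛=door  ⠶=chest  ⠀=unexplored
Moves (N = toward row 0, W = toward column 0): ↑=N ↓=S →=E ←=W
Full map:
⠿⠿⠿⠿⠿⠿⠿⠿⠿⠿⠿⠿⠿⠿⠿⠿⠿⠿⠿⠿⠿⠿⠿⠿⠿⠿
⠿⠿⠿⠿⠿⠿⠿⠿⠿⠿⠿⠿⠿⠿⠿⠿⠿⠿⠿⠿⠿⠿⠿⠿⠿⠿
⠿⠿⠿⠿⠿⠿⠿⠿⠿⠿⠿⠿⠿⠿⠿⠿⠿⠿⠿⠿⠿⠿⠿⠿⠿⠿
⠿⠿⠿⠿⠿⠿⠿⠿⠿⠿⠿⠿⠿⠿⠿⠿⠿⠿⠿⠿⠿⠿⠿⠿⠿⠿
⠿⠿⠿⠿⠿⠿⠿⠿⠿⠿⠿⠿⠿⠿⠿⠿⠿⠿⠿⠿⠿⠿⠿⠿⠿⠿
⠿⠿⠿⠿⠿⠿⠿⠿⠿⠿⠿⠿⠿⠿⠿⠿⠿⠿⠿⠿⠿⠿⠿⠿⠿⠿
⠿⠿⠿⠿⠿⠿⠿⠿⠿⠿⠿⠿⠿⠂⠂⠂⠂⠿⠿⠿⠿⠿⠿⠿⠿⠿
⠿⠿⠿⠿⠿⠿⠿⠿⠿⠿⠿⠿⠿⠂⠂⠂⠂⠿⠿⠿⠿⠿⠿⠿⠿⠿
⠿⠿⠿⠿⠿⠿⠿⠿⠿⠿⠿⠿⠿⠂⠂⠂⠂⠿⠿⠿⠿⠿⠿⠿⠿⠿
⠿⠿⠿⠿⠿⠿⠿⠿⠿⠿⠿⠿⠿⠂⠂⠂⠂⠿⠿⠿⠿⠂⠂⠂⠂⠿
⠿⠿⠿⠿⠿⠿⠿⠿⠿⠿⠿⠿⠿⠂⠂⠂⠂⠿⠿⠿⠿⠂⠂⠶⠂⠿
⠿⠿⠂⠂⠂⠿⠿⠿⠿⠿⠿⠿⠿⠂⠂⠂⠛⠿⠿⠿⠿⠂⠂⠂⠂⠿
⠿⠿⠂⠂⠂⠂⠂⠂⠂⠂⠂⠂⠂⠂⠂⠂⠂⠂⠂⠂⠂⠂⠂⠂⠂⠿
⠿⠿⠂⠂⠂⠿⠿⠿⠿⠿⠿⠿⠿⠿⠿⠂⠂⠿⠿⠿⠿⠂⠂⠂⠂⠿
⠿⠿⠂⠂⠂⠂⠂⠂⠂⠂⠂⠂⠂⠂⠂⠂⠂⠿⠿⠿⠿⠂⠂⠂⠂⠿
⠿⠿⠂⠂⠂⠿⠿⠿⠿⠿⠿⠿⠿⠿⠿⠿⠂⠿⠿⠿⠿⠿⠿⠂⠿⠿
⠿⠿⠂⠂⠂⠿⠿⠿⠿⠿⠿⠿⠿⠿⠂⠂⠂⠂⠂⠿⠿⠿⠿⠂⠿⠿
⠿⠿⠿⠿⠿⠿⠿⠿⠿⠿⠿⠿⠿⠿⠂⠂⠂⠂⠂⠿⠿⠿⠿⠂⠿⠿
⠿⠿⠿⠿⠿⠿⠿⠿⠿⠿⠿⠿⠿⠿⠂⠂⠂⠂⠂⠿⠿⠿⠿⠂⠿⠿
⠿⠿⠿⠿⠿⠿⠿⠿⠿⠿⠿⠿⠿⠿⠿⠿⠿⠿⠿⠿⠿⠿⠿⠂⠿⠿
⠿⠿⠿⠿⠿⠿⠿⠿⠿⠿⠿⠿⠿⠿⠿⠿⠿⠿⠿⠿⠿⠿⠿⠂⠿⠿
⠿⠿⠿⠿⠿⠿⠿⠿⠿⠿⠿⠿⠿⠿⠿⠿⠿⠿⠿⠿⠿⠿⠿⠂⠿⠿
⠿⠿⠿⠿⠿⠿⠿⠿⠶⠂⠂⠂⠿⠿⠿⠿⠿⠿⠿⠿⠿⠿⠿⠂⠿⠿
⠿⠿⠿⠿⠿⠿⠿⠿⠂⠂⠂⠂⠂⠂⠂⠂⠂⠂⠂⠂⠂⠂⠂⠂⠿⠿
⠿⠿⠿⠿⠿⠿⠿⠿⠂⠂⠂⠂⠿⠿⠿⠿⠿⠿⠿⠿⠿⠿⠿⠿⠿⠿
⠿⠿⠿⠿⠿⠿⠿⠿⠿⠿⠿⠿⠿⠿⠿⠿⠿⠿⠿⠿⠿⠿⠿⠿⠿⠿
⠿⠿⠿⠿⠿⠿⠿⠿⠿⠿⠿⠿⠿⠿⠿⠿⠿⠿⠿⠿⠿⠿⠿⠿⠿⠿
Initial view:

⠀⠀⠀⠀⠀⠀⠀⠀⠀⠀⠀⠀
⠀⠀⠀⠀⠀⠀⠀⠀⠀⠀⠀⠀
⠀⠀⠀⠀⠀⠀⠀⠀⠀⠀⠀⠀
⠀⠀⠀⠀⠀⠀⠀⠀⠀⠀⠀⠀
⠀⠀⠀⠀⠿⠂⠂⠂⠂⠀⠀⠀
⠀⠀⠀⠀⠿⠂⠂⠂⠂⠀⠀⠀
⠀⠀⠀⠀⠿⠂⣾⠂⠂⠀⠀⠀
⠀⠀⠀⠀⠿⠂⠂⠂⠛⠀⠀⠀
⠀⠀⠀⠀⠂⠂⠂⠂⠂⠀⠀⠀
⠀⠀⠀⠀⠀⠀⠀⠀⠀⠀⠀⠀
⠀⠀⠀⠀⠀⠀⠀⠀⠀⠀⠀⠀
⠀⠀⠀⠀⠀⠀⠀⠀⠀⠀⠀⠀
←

⠀⠀⠀⠀⠀⠀⠀⠀⠀⠀⠀⠀
⠀⠀⠀⠀⠀⠀⠀⠀⠀⠀⠀⠀
⠀⠀⠀⠀⠀⠀⠀⠀⠀⠀⠀⠀
⠀⠀⠀⠀⠀⠀⠀⠀⠀⠀⠀⠀
⠀⠀⠀⠀⠿⠿⠂⠂⠂⠂⠀⠀
⠀⠀⠀⠀⠿⠿⠂⠂⠂⠂⠀⠀
⠀⠀⠀⠀⠿⠿⣾⠂⠂⠂⠀⠀
⠀⠀⠀⠀⠿⠿⠂⠂⠂⠛⠀⠀
⠀⠀⠀⠀⠂⠂⠂⠂⠂⠂⠀⠀
⠀⠀⠀⠀⠀⠀⠀⠀⠀⠀⠀⠀
⠀⠀⠀⠀⠀⠀⠀⠀⠀⠀⠀⠀
⠀⠀⠀⠀⠀⠀⠀⠀⠀⠀⠀⠀

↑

⠀⠀⠀⠀⠀⠀⠀⠀⠀⠀⠀⠀
⠀⠀⠀⠀⠀⠀⠀⠀⠀⠀⠀⠀
⠀⠀⠀⠀⠀⠀⠀⠀⠀⠀⠀⠀
⠀⠀⠀⠀⠀⠀⠀⠀⠀⠀⠀⠀
⠀⠀⠀⠀⠿⠿⠂⠂⠂⠀⠀⠀
⠀⠀⠀⠀⠿⠿⠂⠂⠂⠂⠀⠀
⠀⠀⠀⠀⠿⠿⣾⠂⠂⠂⠀⠀
⠀⠀⠀⠀⠿⠿⠂⠂⠂⠂⠀⠀
⠀⠀⠀⠀⠿⠿⠂⠂⠂⠛⠀⠀
⠀⠀⠀⠀⠂⠂⠂⠂⠂⠂⠀⠀
⠀⠀⠀⠀⠀⠀⠀⠀⠀⠀⠀⠀
⠀⠀⠀⠀⠀⠀⠀⠀⠀⠀⠀⠀

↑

⠀⠀⠀⠀⠀⠀⠀⠀⠀⠀⠀⠀
⠀⠀⠀⠀⠀⠀⠀⠀⠀⠀⠀⠀
⠀⠀⠀⠀⠀⠀⠀⠀⠀⠀⠀⠀
⠀⠀⠀⠀⠀⠀⠀⠀⠀⠀⠀⠀
⠀⠀⠀⠀⠿⠿⠂⠂⠂⠀⠀⠀
⠀⠀⠀⠀⠿⠿⠂⠂⠂⠀⠀⠀
⠀⠀⠀⠀⠿⠿⣾⠂⠂⠂⠀⠀
⠀⠀⠀⠀⠿⠿⠂⠂⠂⠂⠀⠀
⠀⠀⠀⠀⠿⠿⠂⠂⠂⠂⠀⠀
⠀⠀⠀⠀⠿⠿⠂⠂⠂⠛⠀⠀
⠀⠀⠀⠀⠂⠂⠂⠂⠂⠂⠀⠀
⠀⠀⠀⠀⠀⠀⠀⠀⠀⠀⠀⠀

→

⠀⠀⠀⠀⠀⠀⠀⠀⠀⠀⠀⠀
⠀⠀⠀⠀⠀⠀⠀⠀⠀⠀⠀⠀
⠀⠀⠀⠀⠀⠀⠀⠀⠀⠀⠀⠀
⠀⠀⠀⠀⠀⠀⠀⠀⠀⠀⠀⠀
⠀⠀⠀⠿⠿⠂⠂⠂⠂⠀⠀⠀
⠀⠀⠀⠿⠿⠂⠂⠂⠂⠀⠀⠀
⠀⠀⠀⠿⠿⠂⣾⠂⠂⠀⠀⠀
⠀⠀⠀⠿⠿⠂⠂⠂⠂⠀⠀⠀
⠀⠀⠀⠿⠿⠂⠂⠂⠂⠀⠀⠀
⠀⠀⠀⠿⠿⠂⠂⠂⠛⠀⠀⠀
⠀⠀⠀⠂⠂⠂⠂⠂⠂⠀⠀⠀
⠀⠀⠀⠀⠀⠀⠀⠀⠀⠀⠀⠀

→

⠀⠀⠀⠀⠀⠀⠀⠀⠀⠀⠀⠀
⠀⠀⠀⠀⠀⠀⠀⠀⠀⠀⠀⠀
⠀⠀⠀⠀⠀⠀⠀⠀⠀⠀⠀⠀
⠀⠀⠀⠀⠀⠀⠀⠀⠀⠀⠀⠀
⠀⠀⠿⠿⠂⠂⠂⠂⠿⠀⠀⠀
⠀⠀⠿⠿⠂⠂⠂⠂⠿⠀⠀⠀
⠀⠀⠿⠿⠂⠂⣾⠂⠿⠀⠀⠀
⠀⠀⠿⠿⠂⠂⠂⠂⠿⠀⠀⠀
⠀⠀⠿⠿⠂⠂⠂⠂⠿⠀⠀⠀
⠀⠀⠿⠿⠂⠂⠂⠛⠀⠀⠀⠀
⠀⠀⠂⠂⠂⠂⠂⠂⠀⠀⠀⠀
⠀⠀⠀⠀⠀⠀⠀⠀⠀⠀⠀⠀

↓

⠀⠀⠀⠀⠀⠀⠀⠀⠀⠀⠀⠀
⠀⠀⠀⠀⠀⠀⠀⠀⠀⠀⠀⠀
⠀⠀⠀⠀⠀⠀⠀⠀⠀⠀⠀⠀
⠀⠀⠿⠿⠂⠂⠂⠂⠿⠀⠀⠀
⠀⠀⠿⠿⠂⠂⠂⠂⠿⠀⠀⠀
⠀⠀⠿⠿⠂⠂⠂⠂⠿⠀⠀⠀
⠀⠀⠿⠿⠂⠂⣾⠂⠿⠀⠀⠀
⠀⠀⠿⠿⠂⠂⠂⠂⠿⠀⠀⠀
⠀⠀⠿⠿⠂⠂⠂⠛⠿⠀⠀⠀
⠀⠀⠂⠂⠂⠂⠂⠂⠀⠀⠀⠀
⠀⠀⠀⠀⠀⠀⠀⠀⠀⠀⠀⠀
⠀⠀⠀⠀⠀⠀⠀⠀⠀⠀⠀⠀

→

⠀⠀⠀⠀⠀⠀⠀⠀⠀⠀⠀⠀
⠀⠀⠀⠀⠀⠀⠀⠀⠀⠀⠀⠀
⠀⠀⠀⠀⠀⠀⠀⠀⠀⠀⠀⠀
⠀⠿⠿⠂⠂⠂⠂⠿⠀⠀⠀⠀
⠀⠿⠿⠂⠂⠂⠂⠿⠿⠀⠀⠀
⠀⠿⠿⠂⠂⠂⠂⠿⠿⠀⠀⠀
⠀⠿⠿⠂⠂⠂⣾⠿⠿⠀⠀⠀
⠀⠿⠿⠂⠂⠂⠂⠿⠿⠀⠀⠀
⠀⠿⠿⠂⠂⠂⠛⠿⠿⠀⠀⠀
⠀⠂⠂⠂⠂⠂⠂⠀⠀⠀⠀⠀
⠀⠀⠀⠀⠀⠀⠀⠀⠀⠀⠀⠀
⠀⠀⠀⠀⠀⠀⠀⠀⠀⠀⠀⠀

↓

⠀⠀⠀⠀⠀⠀⠀⠀⠀⠀⠀⠀
⠀⠀⠀⠀⠀⠀⠀⠀⠀⠀⠀⠀
⠀⠿⠿⠂⠂⠂⠂⠿⠀⠀⠀⠀
⠀⠿⠿⠂⠂⠂⠂⠿⠿⠀⠀⠀
⠀⠿⠿⠂⠂⠂⠂⠿⠿⠀⠀⠀
⠀⠿⠿⠂⠂⠂⠂⠿⠿⠀⠀⠀
⠀⠿⠿⠂⠂⠂⣾⠿⠿⠀⠀⠀
⠀⠿⠿⠂⠂⠂⠛⠿⠿⠀⠀⠀
⠀⠂⠂⠂⠂⠂⠂⠂⠂⠀⠀⠀
⠀⠀⠀⠀⠀⠀⠀⠀⠀⠀⠀⠀
⠀⠀⠀⠀⠀⠀⠀⠀⠀⠀⠀⠀
⠀⠀⠀⠀⠀⠀⠀⠀⠀⠀⠀⠀

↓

⠀⠀⠀⠀⠀⠀⠀⠀⠀⠀⠀⠀
⠀⠿⠿⠂⠂⠂⠂⠿⠀⠀⠀⠀
⠀⠿⠿⠂⠂⠂⠂⠿⠿⠀⠀⠀
⠀⠿⠿⠂⠂⠂⠂⠿⠿⠀⠀⠀
⠀⠿⠿⠂⠂⠂⠂⠿⠿⠀⠀⠀
⠀⠿⠿⠂⠂⠂⠂⠿⠿⠀⠀⠀
⠀⠿⠿⠂⠂⠂⣾⠿⠿⠀⠀⠀
⠀⠂⠂⠂⠂⠂⠂⠂⠂⠀⠀⠀
⠀⠀⠀⠀⠿⠂⠂⠿⠿⠀⠀⠀
⠀⠀⠀⠀⠀⠀⠀⠀⠀⠀⠀⠀
⠀⠀⠀⠀⠀⠀⠀⠀⠀⠀⠀⠀
⠀⠀⠀⠀⠀⠀⠀⠀⠀⠀⠀⠀

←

⠀⠀⠀⠀⠀⠀⠀⠀⠀⠀⠀⠀
⠀⠀⠿⠿⠂⠂⠂⠂⠿⠀⠀⠀
⠀⠀⠿⠿⠂⠂⠂⠂⠿⠿⠀⠀
⠀⠀⠿⠿⠂⠂⠂⠂⠿⠿⠀⠀
⠀⠀⠿⠿⠂⠂⠂⠂⠿⠿⠀⠀
⠀⠀⠿⠿⠂⠂⠂⠂⠿⠿⠀⠀
⠀⠀⠿⠿⠂⠂⣾⠛⠿⠿⠀⠀
⠀⠀⠂⠂⠂⠂⠂⠂⠂⠂⠀⠀
⠀⠀⠀⠀⠿⠿⠂⠂⠿⠿⠀⠀
⠀⠀⠀⠀⠀⠀⠀⠀⠀⠀⠀⠀
⠀⠀⠀⠀⠀⠀⠀⠀⠀⠀⠀⠀
⠀⠀⠀⠀⠀⠀⠀⠀⠀⠀⠀⠀

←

⠀⠀⠀⠀⠀⠀⠀⠀⠀⠀⠀⠀
⠀⠀⠀⠿⠿⠂⠂⠂⠂⠿⠀⠀
⠀⠀⠀⠿⠿⠂⠂⠂⠂⠿⠿⠀
⠀⠀⠀⠿⠿⠂⠂⠂⠂⠿⠿⠀
⠀⠀⠀⠿⠿⠂⠂⠂⠂⠿⠿⠀
⠀⠀⠀⠿⠿⠂⠂⠂⠂⠿⠿⠀
⠀⠀⠀⠿⠿⠂⣾⠂⠛⠿⠿⠀
⠀⠀⠀⠂⠂⠂⠂⠂⠂⠂⠂⠀
⠀⠀⠀⠀⠿⠿⠿⠂⠂⠿⠿⠀
⠀⠀⠀⠀⠀⠀⠀⠀⠀⠀⠀⠀
⠀⠀⠀⠀⠀⠀⠀⠀⠀⠀⠀⠀
⠀⠀⠀⠀⠀⠀⠀⠀⠀⠀⠀⠀

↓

⠀⠀⠀⠿⠿⠂⠂⠂⠂⠿⠀⠀
⠀⠀⠀⠿⠿⠂⠂⠂⠂⠿⠿⠀
⠀⠀⠀⠿⠿⠂⠂⠂⠂⠿⠿⠀
⠀⠀⠀⠿⠿⠂⠂⠂⠂⠿⠿⠀
⠀⠀⠀⠿⠿⠂⠂⠂⠂⠿⠿⠀
⠀⠀⠀⠿⠿⠂⠂⠂⠛⠿⠿⠀
⠀⠀⠀⠂⠂⠂⣾⠂⠂⠂⠂⠀
⠀⠀⠀⠀⠿⠿⠿⠂⠂⠿⠿⠀
⠀⠀⠀⠀⠂⠂⠂⠂⠂⠀⠀⠀
⠀⠀⠀⠀⠀⠀⠀⠀⠀⠀⠀⠀
⠀⠀⠀⠀⠀⠀⠀⠀⠀⠀⠀⠀
⠀⠀⠀⠀⠀⠀⠀⠀⠀⠀⠀⠀

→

⠀⠀⠿⠿⠂⠂⠂⠂⠿⠀⠀⠀
⠀⠀⠿⠿⠂⠂⠂⠂⠿⠿⠀⠀
⠀⠀⠿⠿⠂⠂⠂⠂⠿⠿⠀⠀
⠀⠀⠿⠿⠂⠂⠂⠂⠿⠿⠀⠀
⠀⠀⠿⠿⠂⠂⠂⠂⠿⠿⠀⠀
⠀⠀⠿⠿⠂⠂⠂⠛⠿⠿⠀⠀
⠀⠀⠂⠂⠂⠂⣾⠂⠂⠂⠀⠀
⠀⠀⠀⠿⠿⠿⠂⠂⠿⠿⠀⠀
⠀⠀⠀⠂⠂⠂⠂⠂⠿⠀⠀⠀
⠀⠀⠀⠀⠀⠀⠀⠀⠀⠀⠀⠀
⠀⠀⠀⠀⠀⠀⠀⠀⠀⠀⠀⠀
⠀⠀⠀⠀⠀⠀⠀⠀⠀⠀⠀⠀

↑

⠀⠀⠀⠀⠀⠀⠀⠀⠀⠀⠀⠀
⠀⠀⠿⠿⠂⠂⠂⠂⠿⠀⠀⠀
⠀⠀⠿⠿⠂⠂⠂⠂⠿⠿⠀⠀
⠀⠀⠿⠿⠂⠂⠂⠂⠿⠿⠀⠀
⠀⠀⠿⠿⠂⠂⠂⠂⠿⠿⠀⠀
⠀⠀⠿⠿⠂⠂⠂⠂⠿⠿⠀⠀
⠀⠀⠿⠿⠂⠂⣾⠛⠿⠿⠀⠀
⠀⠀⠂⠂⠂⠂⠂⠂⠂⠂⠀⠀
⠀⠀⠀⠿⠿⠿⠂⠂⠿⠿⠀⠀
⠀⠀⠀⠂⠂⠂⠂⠂⠿⠀⠀⠀
⠀⠀⠀⠀⠀⠀⠀⠀⠀⠀⠀⠀
⠀⠀⠀⠀⠀⠀⠀⠀⠀⠀⠀⠀

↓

⠀⠀⠿⠿⠂⠂⠂⠂⠿⠀⠀⠀
⠀⠀⠿⠿⠂⠂⠂⠂⠿⠿⠀⠀
⠀⠀⠿⠿⠂⠂⠂⠂⠿⠿⠀⠀
⠀⠀⠿⠿⠂⠂⠂⠂⠿⠿⠀⠀
⠀⠀⠿⠿⠂⠂⠂⠂⠿⠿⠀⠀
⠀⠀⠿⠿⠂⠂⠂⠛⠿⠿⠀⠀
⠀⠀⠂⠂⠂⠂⣾⠂⠂⠂⠀⠀
⠀⠀⠀⠿⠿⠿⠂⠂⠿⠿⠀⠀
⠀⠀⠀⠂⠂⠂⠂⠂⠿⠀⠀⠀
⠀⠀⠀⠀⠀⠀⠀⠀⠀⠀⠀⠀
⠀⠀⠀⠀⠀⠀⠀⠀⠀⠀⠀⠀
⠀⠀⠀⠀⠀⠀⠀⠀⠀⠀⠀⠀

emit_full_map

⠿⠿⠂⠂⠂⠂⠿⠀
⠿⠿⠂⠂⠂⠂⠿⠿
⠿⠿⠂⠂⠂⠂⠿⠿
⠿⠿⠂⠂⠂⠂⠿⠿
⠿⠿⠂⠂⠂⠂⠿⠿
⠿⠿⠂⠂⠂⠛⠿⠿
⠂⠂⠂⠂⣾⠂⠂⠂
⠀⠿⠿⠿⠂⠂⠿⠿
⠀⠂⠂⠂⠂⠂⠿⠀

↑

⠀⠀⠀⠀⠀⠀⠀⠀⠀⠀⠀⠀
⠀⠀⠿⠿⠂⠂⠂⠂⠿⠀⠀⠀
⠀⠀⠿⠿⠂⠂⠂⠂⠿⠿⠀⠀
⠀⠀⠿⠿⠂⠂⠂⠂⠿⠿⠀⠀
⠀⠀⠿⠿⠂⠂⠂⠂⠿⠿⠀⠀
⠀⠀⠿⠿⠂⠂⠂⠂⠿⠿⠀⠀
⠀⠀⠿⠿⠂⠂⣾⠛⠿⠿⠀⠀
⠀⠀⠂⠂⠂⠂⠂⠂⠂⠂⠀⠀
⠀⠀⠀⠿⠿⠿⠂⠂⠿⠿⠀⠀
⠀⠀⠀⠂⠂⠂⠂⠂⠿⠀⠀⠀
⠀⠀⠀⠀⠀⠀⠀⠀⠀⠀⠀⠀
⠀⠀⠀⠀⠀⠀⠀⠀⠀⠀⠀⠀

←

⠀⠀⠀⠀⠀⠀⠀⠀⠀⠀⠀⠀
⠀⠀⠀⠿⠿⠂⠂⠂⠂⠿⠀⠀
⠀⠀⠀⠿⠿⠂⠂⠂⠂⠿⠿⠀
⠀⠀⠀⠿⠿⠂⠂⠂⠂⠿⠿⠀
⠀⠀⠀⠿⠿⠂⠂⠂⠂⠿⠿⠀
⠀⠀⠀⠿⠿⠂⠂⠂⠂⠿⠿⠀
⠀⠀⠀⠿⠿⠂⣾⠂⠛⠿⠿⠀
⠀⠀⠀⠂⠂⠂⠂⠂⠂⠂⠂⠀
⠀⠀⠀⠀⠿⠿⠿⠂⠂⠿⠿⠀
⠀⠀⠀⠀⠂⠂⠂⠂⠂⠿⠀⠀
⠀⠀⠀⠀⠀⠀⠀⠀⠀⠀⠀⠀
⠀⠀⠀⠀⠀⠀⠀⠀⠀⠀⠀⠀

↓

⠀⠀⠀⠿⠿⠂⠂⠂⠂⠿⠀⠀
⠀⠀⠀⠿⠿⠂⠂⠂⠂⠿⠿⠀
⠀⠀⠀⠿⠿⠂⠂⠂⠂⠿⠿⠀
⠀⠀⠀⠿⠿⠂⠂⠂⠂⠿⠿⠀
⠀⠀⠀⠿⠿⠂⠂⠂⠂⠿⠿⠀
⠀⠀⠀⠿⠿⠂⠂⠂⠛⠿⠿⠀
⠀⠀⠀⠂⠂⠂⣾⠂⠂⠂⠂⠀
⠀⠀⠀⠀⠿⠿⠿⠂⠂⠿⠿⠀
⠀⠀⠀⠀⠂⠂⠂⠂⠂⠿⠀⠀
⠀⠀⠀⠀⠀⠀⠀⠀⠀⠀⠀⠀
⠀⠀⠀⠀⠀⠀⠀⠀⠀⠀⠀⠀
⠀⠀⠀⠀⠀⠀⠀⠀⠀⠀⠀⠀

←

⠀⠀⠀⠀⠿⠿⠂⠂⠂⠂⠿⠀
⠀⠀⠀⠀⠿⠿⠂⠂⠂⠂⠿⠿
⠀⠀⠀⠀⠿⠿⠂⠂⠂⠂⠿⠿
⠀⠀⠀⠀⠿⠿⠂⠂⠂⠂⠿⠿
⠀⠀⠀⠀⠿⠿⠂⠂⠂⠂⠿⠿
⠀⠀⠀⠀⠿⠿⠂⠂⠂⠛⠿⠿
⠀⠀⠀⠀⠂⠂⣾⠂⠂⠂⠂⠂
⠀⠀⠀⠀⠿⠿⠿⠿⠂⠂⠿⠿
⠀⠀⠀⠀⠂⠂⠂⠂⠂⠂⠿⠀
⠀⠀⠀⠀⠀⠀⠀⠀⠀⠀⠀⠀
⠀⠀⠀⠀⠀⠀⠀⠀⠀⠀⠀⠀
⠀⠀⠀⠀⠀⠀⠀⠀⠀⠀⠀⠀

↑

⠀⠀⠀⠀⠀⠀⠀⠀⠀⠀⠀⠀
⠀⠀⠀⠀⠿⠿⠂⠂⠂⠂⠿⠀
⠀⠀⠀⠀⠿⠿⠂⠂⠂⠂⠿⠿
⠀⠀⠀⠀⠿⠿⠂⠂⠂⠂⠿⠿
⠀⠀⠀⠀⠿⠿⠂⠂⠂⠂⠿⠿
⠀⠀⠀⠀⠿⠿⠂⠂⠂⠂⠿⠿
⠀⠀⠀⠀⠿⠿⣾⠂⠂⠛⠿⠿
⠀⠀⠀⠀⠂⠂⠂⠂⠂⠂⠂⠂
⠀⠀⠀⠀⠿⠿⠿⠿⠂⠂⠿⠿
⠀⠀⠀⠀⠂⠂⠂⠂⠂⠂⠿⠀
⠀⠀⠀⠀⠀⠀⠀⠀⠀⠀⠀⠀
⠀⠀⠀⠀⠀⠀⠀⠀⠀⠀⠀⠀

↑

⠀⠀⠀⠀⠀⠀⠀⠀⠀⠀⠀⠀
⠀⠀⠀⠀⠀⠀⠀⠀⠀⠀⠀⠀
⠀⠀⠀⠀⠿⠿⠂⠂⠂⠂⠿⠀
⠀⠀⠀⠀⠿⠿⠂⠂⠂⠂⠿⠿
⠀⠀⠀⠀⠿⠿⠂⠂⠂⠂⠿⠿
⠀⠀⠀⠀⠿⠿⠂⠂⠂⠂⠿⠿
⠀⠀⠀⠀⠿⠿⣾⠂⠂⠂⠿⠿
⠀⠀⠀⠀⠿⠿⠂⠂⠂⠛⠿⠿
⠀⠀⠀⠀⠂⠂⠂⠂⠂⠂⠂⠂
⠀⠀⠀⠀⠿⠿⠿⠿⠂⠂⠿⠿
⠀⠀⠀⠀⠂⠂⠂⠂⠂⠂⠿⠀
⠀⠀⠀⠀⠀⠀⠀⠀⠀⠀⠀⠀

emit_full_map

⠿⠿⠂⠂⠂⠂⠿⠀
⠿⠿⠂⠂⠂⠂⠿⠿
⠿⠿⠂⠂⠂⠂⠿⠿
⠿⠿⠂⠂⠂⠂⠿⠿
⠿⠿⣾⠂⠂⠂⠿⠿
⠿⠿⠂⠂⠂⠛⠿⠿
⠂⠂⠂⠂⠂⠂⠂⠂
⠿⠿⠿⠿⠂⠂⠿⠿
⠂⠂⠂⠂⠂⠂⠿⠀

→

⠀⠀⠀⠀⠀⠀⠀⠀⠀⠀⠀⠀
⠀⠀⠀⠀⠀⠀⠀⠀⠀⠀⠀⠀
⠀⠀⠀⠿⠿⠂⠂⠂⠂⠿⠀⠀
⠀⠀⠀⠿⠿⠂⠂⠂⠂⠿⠿⠀
⠀⠀⠀⠿⠿⠂⠂⠂⠂⠿⠿⠀
⠀⠀⠀⠿⠿⠂⠂⠂⠂⠿⠿⠀
⠀⠀⠀⠿⠿⠂⣾⠂⠂⠿⠿⠀
⠀⠀⠀⠿⠿⠂⠂⠂⠛⠿⠿⠀
⠀⠀⠀⠂⠂⠂⠂⠂⠂⠂⠂⠀
⠀⠀⠀⠿⠿⠿⠿⠂⠂⠿⠿⠀
⠀⠀⠀⠂⠂⠂⠂⠂⠂⠿⠀⠀
⠀⠀⠀⠀⠀⠀⠀⠀⠀⠀⠀⠀

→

⠀⠀⠀⠀⠀⠀⠀⠀⠀⠀⠀⠀
⠀⠀⠀⠀⠀⠀⠀⠀⠀⠀⠀⠀
⠀⠀⠿⠿⠂⠂⠂⠂⠿⠀⠀⠀
⠀⠀⠿⠿⠂⠂⠂⠂⠿⠿⠀⠀
⠀⠀⠿⠿⠂⠂⠂⠂⠿⠿⠀⠀
⠀⠀⠿⠿⠂⠂⠂⠂⠿⠿⠀⠀
⠀⠀⠿⠿⠂⠂⣾⠂⠿⠿⠀⠀
⠀⠀⠿⠿⠂⠂⠂⠛⠿⠿⠀⠀
⠀⠀⠂⠂⠂⠂⠂⠂⠂⠂⠀⠀
⠀⠀⠿⠿⠿⠿⠂⠂⠿⠿⠀⠀
⠀⠀⠂⠂⠂⠂⠂⠂⠿⠀⠀⠀
⠀⠀⠀⠀⠀⠀⠀⠀⠀⠀⠀⠀

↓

⠀⠀⠀⠀⠀⠀⠀⠀⠀⠀⠀⠀
⠀⠀⠿⠿⠂⠂⠂⠂⠿⠀⠀⠀
⠀⠀⠿⠿⠂⠂⠂⠂⠿⠿⠀⠀
⠀⠀⠿⠿⠂⠂⠂⠂⠿⠿⠀⠀
⠀⠀⠿⠿⠂⠂⠂⠂⠿⠿⠀⠀
⠀⠀⠿⠿⠂⠂⠂⠂⠿⠿⠀⠀
⠀⠀⠿⠿⠂⠂⣾⠛⠿⠿⠀⠀
⠀⠀⠂⠂⠂⠂⠂⠂⠂⠂⠀⠀
⠀⠀⠿⠿⠿⠿⠂⠂⠿⠿⠀⠀
⠀⠀⠂⠂⠂⠂⠂⠂⠿⠀⠀⠀
⠀⠀⠀⠀⠀⠀⠀⠀⠀⠀⠀⠀
⠀⠀⠀⠀⠀⠀⠀⠀⠀⠀⠀⠀

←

⠀⠀⠀⠀⠀⠀⠀⠀⠀⠀⠀⠀
⠀⠀⠀⠿⠿⠂⠂⠂⠂⠿⠀⠀
⠀⠀⠀⠿⠿⠂⠂⠂⠂⠿⠿⠀
⠀⠀⠀⠿⠿⠂⠂⠂⠂⠿⠿⠀
⠀⠀⠀⠿⠿⠂⠂⠂⠂⠿⠿⠀
⠀⠀⠀⠿⠿⠂⠂⠂⠂⠿⠿⠀
⠀⠀⠀⠿⠿⠂⣾⠂⠛⠿⠿⠀
⠀⠀⠀⠂⠂⠂⠂⠂⠂⠂⠂⠀
⠀⠀⠀⠿⠿⠿⠿⠂⠂⠿⠿⠀
⠀⠀⠀⠂⠂⠂⠂⠂⠂⠿⠀⠀
⠀⠀⠀⠀⠀⠀⠀⠀⠀⠀⠀⠀
⠀⠀⠀⠀⠀⠀⠀⠀⠀⠀⠀⠀

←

⠀⠀⠀⠀⠀⠀⠀⠀⠀⠀⠀⠀
⠀⠀⠀⠀⠿⠿⠂⠂⠂⠂⠿⠀
⠀⠀⠀⠀⠿⠿⠂⠂⠂⠂⠿⠿
⠀⠀⠀⠀⠿⠿⠂⠂⠂⠂⠿⠿
⠀⠀⠀⠀⠿⠿⠂⠂⠂⠂⠿⠿
⠀⠀⠀⠀⠿⠿⠂⠂⠂⠂⠿⠿
⠀⠀⠀⠀⠿⠿⣾⠂⠂⠛⠿⠿
⠀⠀⠀⠀⠂⠂⠂⠂⠂⠂⠂⠂
⠀⠀⠀⠀⠿⠿⠿⠿⠂⠂⠿⠿
⠀⠀⠀⠀⠂⠂⠂⠂⠂⠂⠿⠀
⠀⠀⠀⠀⠀⠀⠀⠀⠀⠀⠀⠀
⠀⠀⠀⠀⠀⠀⠀⠀⠀⠀⠀⠀

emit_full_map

⠿⠿⠂⠂⠂⠂⠿⠀
⠿⠿⠂⠂⠂⠂⠿⠿
⠿⠿⠂⠂⠂⠂⠿⠿
⠿⠿⠂⠂⠂⠂⠿⠿
⠿⠿⠂⠂⠂⠂⠿⠿
⠿⠿⣾⠂⠂⠛⠿⠿
⠂⠂⠂⠂⠂⠂⠂⠂
⠿⠿⠿⠿⠂⠂⠿⠿
⠂⠂⠂⠂⠂⠂⠿⠀


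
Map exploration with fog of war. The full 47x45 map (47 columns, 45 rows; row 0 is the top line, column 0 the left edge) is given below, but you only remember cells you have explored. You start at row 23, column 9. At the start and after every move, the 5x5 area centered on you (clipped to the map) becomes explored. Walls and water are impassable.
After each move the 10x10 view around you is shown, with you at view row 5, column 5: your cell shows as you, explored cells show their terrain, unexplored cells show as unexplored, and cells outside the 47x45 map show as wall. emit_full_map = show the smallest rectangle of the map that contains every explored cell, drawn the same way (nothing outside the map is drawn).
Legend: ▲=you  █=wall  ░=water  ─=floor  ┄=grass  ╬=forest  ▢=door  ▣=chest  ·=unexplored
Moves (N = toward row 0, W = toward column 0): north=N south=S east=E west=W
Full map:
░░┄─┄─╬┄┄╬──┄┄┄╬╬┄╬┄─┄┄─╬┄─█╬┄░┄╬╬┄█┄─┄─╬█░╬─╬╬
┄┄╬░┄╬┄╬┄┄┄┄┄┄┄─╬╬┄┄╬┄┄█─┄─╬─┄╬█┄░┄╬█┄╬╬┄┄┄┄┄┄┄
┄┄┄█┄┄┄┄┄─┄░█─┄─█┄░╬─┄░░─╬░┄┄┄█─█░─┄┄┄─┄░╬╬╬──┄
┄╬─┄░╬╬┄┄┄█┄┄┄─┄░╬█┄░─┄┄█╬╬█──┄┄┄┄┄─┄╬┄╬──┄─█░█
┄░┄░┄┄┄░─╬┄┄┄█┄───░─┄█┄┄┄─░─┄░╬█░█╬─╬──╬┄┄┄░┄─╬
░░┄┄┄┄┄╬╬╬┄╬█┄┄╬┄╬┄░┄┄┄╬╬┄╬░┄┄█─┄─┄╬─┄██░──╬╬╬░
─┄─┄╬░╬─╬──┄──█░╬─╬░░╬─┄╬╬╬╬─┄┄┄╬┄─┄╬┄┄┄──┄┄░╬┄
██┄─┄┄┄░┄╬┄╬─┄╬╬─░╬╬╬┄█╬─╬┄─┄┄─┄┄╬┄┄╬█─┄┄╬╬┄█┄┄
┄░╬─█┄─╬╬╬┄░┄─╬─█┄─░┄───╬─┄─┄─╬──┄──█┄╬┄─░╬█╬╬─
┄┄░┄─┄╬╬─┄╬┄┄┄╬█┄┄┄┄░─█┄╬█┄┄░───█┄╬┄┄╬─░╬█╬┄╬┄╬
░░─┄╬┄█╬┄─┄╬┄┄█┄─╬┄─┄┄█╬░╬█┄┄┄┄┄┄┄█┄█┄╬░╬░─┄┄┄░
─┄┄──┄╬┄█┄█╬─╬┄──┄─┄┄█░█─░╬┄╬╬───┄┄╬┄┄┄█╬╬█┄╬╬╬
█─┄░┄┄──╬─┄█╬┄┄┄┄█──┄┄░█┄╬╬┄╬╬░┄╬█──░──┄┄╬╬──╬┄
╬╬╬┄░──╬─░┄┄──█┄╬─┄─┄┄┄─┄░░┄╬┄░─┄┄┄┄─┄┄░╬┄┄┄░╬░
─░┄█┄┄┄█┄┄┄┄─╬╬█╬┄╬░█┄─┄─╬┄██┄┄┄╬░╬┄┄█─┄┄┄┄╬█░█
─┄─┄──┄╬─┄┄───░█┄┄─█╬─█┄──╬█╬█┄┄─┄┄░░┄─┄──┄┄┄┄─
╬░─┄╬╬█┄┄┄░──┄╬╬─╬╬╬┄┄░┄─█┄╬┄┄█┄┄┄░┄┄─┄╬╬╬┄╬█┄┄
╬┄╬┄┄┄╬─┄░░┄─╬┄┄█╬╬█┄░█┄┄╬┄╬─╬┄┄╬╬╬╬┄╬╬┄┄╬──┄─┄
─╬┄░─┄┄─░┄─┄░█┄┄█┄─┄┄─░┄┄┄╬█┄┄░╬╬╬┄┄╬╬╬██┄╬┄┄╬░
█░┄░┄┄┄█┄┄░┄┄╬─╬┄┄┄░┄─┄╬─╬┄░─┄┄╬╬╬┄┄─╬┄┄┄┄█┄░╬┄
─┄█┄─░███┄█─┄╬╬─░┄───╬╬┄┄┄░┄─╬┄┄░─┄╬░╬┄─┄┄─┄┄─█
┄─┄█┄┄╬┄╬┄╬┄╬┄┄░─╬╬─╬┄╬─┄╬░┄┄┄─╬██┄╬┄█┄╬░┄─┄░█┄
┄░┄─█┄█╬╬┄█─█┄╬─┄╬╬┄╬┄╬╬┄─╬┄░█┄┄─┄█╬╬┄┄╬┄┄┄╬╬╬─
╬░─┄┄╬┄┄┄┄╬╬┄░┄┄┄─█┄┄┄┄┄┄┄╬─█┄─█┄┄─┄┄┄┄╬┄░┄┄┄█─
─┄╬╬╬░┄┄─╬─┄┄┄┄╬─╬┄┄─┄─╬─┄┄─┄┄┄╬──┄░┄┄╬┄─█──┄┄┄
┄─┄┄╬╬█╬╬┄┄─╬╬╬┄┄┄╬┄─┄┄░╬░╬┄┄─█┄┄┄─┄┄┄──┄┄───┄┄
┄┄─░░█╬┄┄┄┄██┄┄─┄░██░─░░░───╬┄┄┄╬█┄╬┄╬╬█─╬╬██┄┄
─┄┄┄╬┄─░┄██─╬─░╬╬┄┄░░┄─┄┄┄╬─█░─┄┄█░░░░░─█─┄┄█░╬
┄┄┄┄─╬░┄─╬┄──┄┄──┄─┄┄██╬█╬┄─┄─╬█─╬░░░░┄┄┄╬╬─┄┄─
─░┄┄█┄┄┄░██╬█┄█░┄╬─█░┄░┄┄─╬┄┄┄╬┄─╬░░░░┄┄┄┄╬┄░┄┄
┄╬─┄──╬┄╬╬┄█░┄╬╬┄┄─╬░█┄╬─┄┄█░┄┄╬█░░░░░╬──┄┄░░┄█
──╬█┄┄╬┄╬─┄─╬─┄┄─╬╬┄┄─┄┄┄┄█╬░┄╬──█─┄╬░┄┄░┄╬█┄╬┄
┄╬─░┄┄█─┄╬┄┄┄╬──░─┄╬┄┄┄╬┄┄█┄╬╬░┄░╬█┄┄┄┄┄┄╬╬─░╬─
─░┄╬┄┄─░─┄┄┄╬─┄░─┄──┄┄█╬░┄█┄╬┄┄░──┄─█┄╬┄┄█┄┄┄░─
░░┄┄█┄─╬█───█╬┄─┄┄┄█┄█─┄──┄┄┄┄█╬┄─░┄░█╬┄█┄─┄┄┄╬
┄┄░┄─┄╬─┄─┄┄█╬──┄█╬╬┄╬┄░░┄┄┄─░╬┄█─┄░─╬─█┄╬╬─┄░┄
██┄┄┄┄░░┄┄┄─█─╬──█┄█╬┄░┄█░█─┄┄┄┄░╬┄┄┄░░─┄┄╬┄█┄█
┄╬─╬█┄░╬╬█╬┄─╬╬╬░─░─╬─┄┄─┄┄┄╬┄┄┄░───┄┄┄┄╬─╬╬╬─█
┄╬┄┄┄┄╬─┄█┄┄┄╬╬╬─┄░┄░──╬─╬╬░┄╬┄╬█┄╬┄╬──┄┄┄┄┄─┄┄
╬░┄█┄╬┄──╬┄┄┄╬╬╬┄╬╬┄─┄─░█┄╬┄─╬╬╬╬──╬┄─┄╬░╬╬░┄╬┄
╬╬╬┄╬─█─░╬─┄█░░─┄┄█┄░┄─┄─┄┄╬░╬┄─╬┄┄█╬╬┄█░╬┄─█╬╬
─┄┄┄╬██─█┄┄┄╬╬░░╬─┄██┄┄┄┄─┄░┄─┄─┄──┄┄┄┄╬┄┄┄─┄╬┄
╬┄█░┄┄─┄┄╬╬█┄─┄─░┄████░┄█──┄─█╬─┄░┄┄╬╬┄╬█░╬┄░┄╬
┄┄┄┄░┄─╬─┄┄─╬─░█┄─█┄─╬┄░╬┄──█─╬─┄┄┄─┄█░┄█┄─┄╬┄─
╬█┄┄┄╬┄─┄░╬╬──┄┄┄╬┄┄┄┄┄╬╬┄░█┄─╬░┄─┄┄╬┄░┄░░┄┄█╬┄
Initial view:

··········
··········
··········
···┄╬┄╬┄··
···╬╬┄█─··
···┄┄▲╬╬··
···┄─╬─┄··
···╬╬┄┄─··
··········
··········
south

··········
··········
···┄╬┄╬┄··
···╬╬┄█─··
···┄┄┄╬╬··
···┄─▲─┄··
···╬╬┄┄─··
···┄┄┄┄█··
··········
··········

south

··········
···┄╬┄╬┄··
···╬╬┄█─··
···┄┄┄╬╬··
···┄─╬─┄··
···╬╬▲┄─··
···┄┄┄┄█··
···░┄██─··
··········
··········

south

···┄╬┄╬┄··
···╬╬┄█─··
···┄┄┄╬╬··
···┄─╬─┄··
···╬╬┄┄─··
···┄┄▲┄█··
···░┄██─··
···┄─╬┄─··
··········
··········

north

··········
···┄╬┄╬┄··
···╬╬┄█─··
···┄┄┄╬╬··
···┄─╬─┄··
···╬╬▲┄─··
···┄┄┄┄█··
···░┄██─··
···┄─╬┄─··
··········

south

···┄╬┄╬┄··
···╬╬┄█─··
···┄┄┄╬╬··
···┄─╬─┄··
···╬╬┄┄─··
···┄┄▲┄█··
···░┄██─··
···┄─╬┄─··
··········
··········

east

··┄╬┄╬┄···
··╬╬┄█─···
··┄┄┄╬╬···
··┄─╬─┄┄··
··╬╬┄┄─╬··
··┄┄┄▲██··
··░┄██─╬··
··┄─╬┄──··
··········
··········

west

···┄╬┄╬┄··
···╬╬┄█─··
···┄┄┄╬╬··
···┄─╬─┄┄·
···╬╬┄┄─╬·
···┄┄▲┄██·
···░┄██─╬·
···┄─╬┄──·
··········
··········

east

··┄╬┄╬┄···
··╬╬┄█─···
··┄┄┄╬╬···
··┄─╬─┄┄··
··╬╬┄┄─╬··
··┄┄┄▲██··
··░┄██─╬··
··┄─╬┄──··
··········
··········

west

···┄╬┄╬┄··
···╬╬┄█─··
···┄┄┄╬╬··
···┄─╬─┄┄·
···╬╬┄┄─╬·
···┄┄▲┄██·
···░┄██─╬·
···┄─╬┄──·
··········
··········

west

····┄╬┄╬┄·
····╬╬┄█─·
····┄┄┄╬╬·
···┄┄─╬─┄┄
···█╬╬┄┄─╬
···╬┄▲┄┄██
···─░┄██─╬
···░┄─╬┄──
··········
··········

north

··········
····┄╬┄╬┄·
····╬╬┄█─·
···┄┄┄┄╬╬·
···┄┄─╬─┄┄
···█╬▲┄┄─╬
···╬┄┄┄┄██
···─░┄██─╬
···░┄─╬┄──
··········

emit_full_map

·┄╬┄╬┄·
·╬╬┄█─·
┄┄┄┄╬╬·
┄┄─╬─┄┄
█╬▲┄┄─╬
╬┄┄┄┄██
─░┄██─╬
░┄─╬┄──

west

··········
·····┄╬┄╬┄
·····╬╬┄█─
···╬┄┄┄┄╬╬
···░┄┄─╬─┄
···╬█▲╬┄┄─
···█╬┄┄┄┄█
···┄─░┄██─
····░┄─╬┄─
··········

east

··········
····┄╬┄╬┄·
····╬╬┄█─·
··╬┄┄┄┄╬╬·
··░┄┄─╬─┄┄
··╬█╬▲┄┄─╬
··█╬┄┄┄┄██
··┄─░┄██─╬
···░┄─╬┄──
··········

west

··········
·····┄╬┄╬┄
·····╬╬┄█─
···╬┄┄┄┄╬╬
···░┄┄─╬─┄
···╬█▲╬┄┄─
···█╬┄┄┄┄█
···┄─░┄██─
····░┄─╬┄─
··········

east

··········
····┄╬┄╬┄·
····╬╬┄█─·
··╬┄┄┄┄╬╬·
··░┄┄─╬─┄┄
··╬█╬▲┄┄─╬
··█╬┄┄┄┄██
··┄─░┄██─╬
···░┄─╬┄──
··········

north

··········
··········
····┄╬┄╬┄·
···█╬╬┄█─·
··╬┄┄┄┄╬╬·
··░┄┄▲╬─┄┄
··╬█╬╬┄┄─╬
··█╬┄┄┄┄██
··┄─░┄██─╬
···░┄─╬┄──

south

··········
····┄╬┄╬┄·
···█╬╬┄█─·
··╬┄┄┄┄╬╬·
··░┄┄─╬─┄┄
··╬█╬▲┄┄─╬
··█╬┄┄┄┄██
··┄─░┄██─╬
···░┄─╬┄──
··········

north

··········
··········
····┄╬┄╬┄·
···█╬╬┄█─·
··╬┄┄┄┄╬╬·
··░┄┄▲╬─┄┄
··╬█╬╬┄┄─╬
··█╬┄┄┄┄██
··┄─░┄██─╬
···░┄─╬┄──

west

··········
··········
·····┄╬┄╬┄
···┄█╬╬┄█─
···╬┄┄┄┄╬╬
···░┄▲─╬─┄
···╬█╬╬┄┄─
···█╬┄┄┄┄█
···┄─░┄██─
····░┄─╬┄─

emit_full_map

··┄╬┄╬┄·
┄█╬╬┄█─·
╬┄┄┄┄╬╬·
░┄▲─╬─┄┄
╬█╬╬┄┄─╬
█╬┄┄┄┄██
┄─░┄██─╬
·░┄─╬┄──

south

··········
·····┄╬┄╬┄
···┄█╬╬┄█─
···╬┄┄┄┄╬╬
···░┄┄─╬─┄
···╬█▲╬┄┄─
···█╬┄┄┄┄█
···┄─░┄██─
····░┄─╬┄─
··········

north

··········
··········
·····┄╬┄╬┄
···┄█╬╬┄█─
···╬┄┄┄┄╬╬
···░┄▲─╬─┄
···╬█╬╬┄┄─
···█╬┄┄┄┄█
···┄─░┄██─
····░┄─╬┄─

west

··········
··········
······┄╬┄╬
···█┄█╬╬┄█
···┄╬┄┄┄┄╬
···╬░▲┄─╬─
···╬╬█╬╬┄┄
···░█╬┄┄┄┄
····┄─░┄██
·····░┄─╬┄

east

··········
··········
·····┄╬┄╬┄
··█┄█╬╬┄█─
··┄╬┄┄┄┄╬╬
··╬░┄▲─╬─┄
··╬╬█╬╬┄┄─
··░█╬┄┄┄┄█
···┄─░┄██─
····░┄─╬┄─

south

··········
·····┄╬┄╬┄
··█┄█╬╬┄█─
··┄╬┄┄┄┄╬╬
··╬░┄┄─╬─┄
··╬╬█▲╬┄┄─
··░█╬┄┄┄┄█
···┄─░┄██─
····░┄─╬┄─
··········

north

··········
··········
·····┄╬┄╬┄
··█┄█╬╬┄█─
··┄╬┄┄┄┄╬╬
··╬░┄▲─╬─┄
··╬╬█╬╬┄┄─
··░█╬┄┄┄┄█
···┄─░┄██─
····░┄─╬┄─

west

··········
··········
······┄╬┄╬
···█┄█╬╬┄█
···┄╬┄┄┄┄╬
···╬░▲┄─╬─
···╬╬█╬╬┄┄
···░█╬┄┄┄┄
····┄─░┄██
·····░┄─╬┄

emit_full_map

···┄╬┄╬┄·
█┄█╬╬┄█─·
┄╬┄┄┄┄╬╬·
╬░▲┄─╬─┄┄
╬╬█╬╬┄┄─╬
░█╬┄┄┄┄██
·┄─░┄██─╬
··░┄─╬┄──
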